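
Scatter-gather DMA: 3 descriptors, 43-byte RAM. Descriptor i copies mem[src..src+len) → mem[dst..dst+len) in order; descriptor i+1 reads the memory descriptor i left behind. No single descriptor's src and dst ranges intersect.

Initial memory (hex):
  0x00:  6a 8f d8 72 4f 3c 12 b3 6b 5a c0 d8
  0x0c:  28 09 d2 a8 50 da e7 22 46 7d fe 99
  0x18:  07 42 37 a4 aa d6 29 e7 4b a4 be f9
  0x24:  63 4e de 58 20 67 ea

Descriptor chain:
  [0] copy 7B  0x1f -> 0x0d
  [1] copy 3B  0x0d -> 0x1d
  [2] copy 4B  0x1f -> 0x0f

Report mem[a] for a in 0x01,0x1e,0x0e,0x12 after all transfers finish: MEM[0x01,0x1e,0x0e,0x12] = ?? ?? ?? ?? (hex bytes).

[0] 0x1f->0x0d len=7 : e7 4b a4 be f9 63 4e
[1] 0x0d->0x1d len=3 : e7 4b a4
[2] 0x1f->0x0f len=4 : a4 4b a4 be
query mem[0x01]=0x8f, mem[0x1e]=0x4b, mem[0x0e]=0x4b, mem[0x12]=0xbe

MEM[0x01,0x1e,0x0e,0x12] = 8f 4b 4b be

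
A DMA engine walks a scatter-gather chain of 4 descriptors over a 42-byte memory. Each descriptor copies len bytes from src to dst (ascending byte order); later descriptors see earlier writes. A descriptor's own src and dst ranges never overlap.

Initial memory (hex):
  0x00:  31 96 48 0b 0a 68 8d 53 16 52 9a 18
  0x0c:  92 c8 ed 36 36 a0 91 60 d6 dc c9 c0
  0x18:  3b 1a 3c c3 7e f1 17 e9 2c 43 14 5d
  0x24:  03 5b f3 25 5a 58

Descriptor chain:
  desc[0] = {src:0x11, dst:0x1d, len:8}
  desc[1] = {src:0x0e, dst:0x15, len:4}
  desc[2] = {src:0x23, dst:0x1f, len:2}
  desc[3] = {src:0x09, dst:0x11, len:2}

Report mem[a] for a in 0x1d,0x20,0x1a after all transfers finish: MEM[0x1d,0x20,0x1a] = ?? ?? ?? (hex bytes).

  after D0: wrote 8B at 0x1d = a09160d6dcc9c03b
  after D1: wrote 4B at 0x15 = ed3636a0
  after D2: wrote 2B at 0x1f = c03b
  after D3: wrote 2B at 0x11 = 529a
query mem[0x1d]=0xa0, mem[0x20]=0x3b, mem[0x1a]=0x3c

MEM[0x1d,0x20,0x1a] = a0 3b 3c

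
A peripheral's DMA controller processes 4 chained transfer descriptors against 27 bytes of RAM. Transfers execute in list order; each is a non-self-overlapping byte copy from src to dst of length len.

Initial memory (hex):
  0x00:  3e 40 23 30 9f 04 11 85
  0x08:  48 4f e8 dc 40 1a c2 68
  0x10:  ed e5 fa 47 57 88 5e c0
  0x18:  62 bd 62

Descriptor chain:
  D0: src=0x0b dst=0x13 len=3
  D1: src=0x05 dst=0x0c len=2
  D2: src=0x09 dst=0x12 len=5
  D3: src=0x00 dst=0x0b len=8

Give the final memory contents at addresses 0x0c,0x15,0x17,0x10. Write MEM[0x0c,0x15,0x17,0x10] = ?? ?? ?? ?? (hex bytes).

MEM[0x0c,0x15,0x17,0x10] = 40 04 c0 04

#0 dst[0x13+3] := {0xdc,0x40,0x1a}
#1 dst[0x0c+2] := {0x04,0x11}
#2 dst[0x12+5] := {0x4f,0xe8,0xdc,0x04,0x11}
#3 dst[0x0b+8] := {0x3e,0x40,0x23,0x30,0x9f,0x04,0x11,0x85}
query mem[0x0c]=0x40, mem[0x15]=0x04, mem[0x17]=0xc0, mem[0x10]=0x04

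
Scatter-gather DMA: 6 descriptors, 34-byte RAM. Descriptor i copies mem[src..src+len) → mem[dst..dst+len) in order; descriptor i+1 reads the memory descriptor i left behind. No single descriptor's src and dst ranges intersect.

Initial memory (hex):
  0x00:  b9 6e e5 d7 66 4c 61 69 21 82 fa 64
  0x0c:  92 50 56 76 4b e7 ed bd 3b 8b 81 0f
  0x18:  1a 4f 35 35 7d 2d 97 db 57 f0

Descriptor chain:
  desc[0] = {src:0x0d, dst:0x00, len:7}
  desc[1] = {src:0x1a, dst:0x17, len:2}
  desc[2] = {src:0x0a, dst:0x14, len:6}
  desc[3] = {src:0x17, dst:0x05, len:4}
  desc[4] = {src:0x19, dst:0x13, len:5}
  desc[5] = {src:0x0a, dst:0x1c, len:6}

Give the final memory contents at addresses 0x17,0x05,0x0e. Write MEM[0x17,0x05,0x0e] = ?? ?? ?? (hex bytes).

#0 dst[0x00+7] := {0x50,0x56,0x76,0x4b,0xe7,0xed,0xbd}
#1 dst[0x17+2] := {0x35,0x35}
#2 dst[0x14+6] := {0xfa,0x64,0x92,0x50,0x56,0x76}
#3 dst[0x05+4] := {0x50,0x56,0x76,0x35}
#4 dst[0x13+5] := {0x76,0x35,0x35,0x7d,0x2d}
#5 dst[0x1c+6] := {0xfa,0x64,0x92,0x50,0x56,0x76}
query mem[0x17]=0x2d, mem[0x05]=0x50, mem[0x0e]=0x56

MEM[0x17,0x05,0x0e] = 2d 50 56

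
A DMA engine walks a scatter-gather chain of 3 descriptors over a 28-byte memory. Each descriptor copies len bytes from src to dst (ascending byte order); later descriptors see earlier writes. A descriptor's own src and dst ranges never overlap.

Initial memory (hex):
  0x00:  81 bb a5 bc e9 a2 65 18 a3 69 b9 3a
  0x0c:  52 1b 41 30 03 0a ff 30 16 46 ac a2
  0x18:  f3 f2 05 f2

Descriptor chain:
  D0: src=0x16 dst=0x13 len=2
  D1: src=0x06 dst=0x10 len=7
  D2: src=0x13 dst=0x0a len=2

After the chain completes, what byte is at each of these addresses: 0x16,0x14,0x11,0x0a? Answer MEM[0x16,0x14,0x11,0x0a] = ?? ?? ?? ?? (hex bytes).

#0 dst[0x13+2] := {0xac,0xa2}
#1 dst[0x10+7] := {0x65,0x18,0xa3,0x69,0xb9,0x3a,0x52}
#2 dst[0x0a+2] := {0x69,0xb9}
query mem[0x16]=0x52, mem[0x14]=0xb9, mem[0x11]=0x18, mem[0x0a]=0x69

MEM[0x16,0x14,0x11,0x0a] = 52 b9 18 69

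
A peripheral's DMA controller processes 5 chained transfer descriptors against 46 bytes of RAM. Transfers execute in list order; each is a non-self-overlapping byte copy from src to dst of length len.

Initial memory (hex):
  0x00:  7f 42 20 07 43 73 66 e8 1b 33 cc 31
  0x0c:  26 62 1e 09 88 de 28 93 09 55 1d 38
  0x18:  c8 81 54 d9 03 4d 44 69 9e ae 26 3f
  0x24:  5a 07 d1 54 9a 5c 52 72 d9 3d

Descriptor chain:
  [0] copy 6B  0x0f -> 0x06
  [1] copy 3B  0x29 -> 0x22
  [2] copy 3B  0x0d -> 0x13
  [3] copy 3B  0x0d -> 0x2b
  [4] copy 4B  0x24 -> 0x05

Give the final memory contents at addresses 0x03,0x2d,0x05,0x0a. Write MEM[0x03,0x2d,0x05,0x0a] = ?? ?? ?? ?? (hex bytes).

D0: mem[0x06..0x0b] <- [09 88 de 28 93 09]
D1: mem[0x22..0x24] <- [5c 52 72]
D2: mem[0x13..0x15] <- [62 1e 09]
D3: mem[0x2b..0x2d] <- [62 1e 09]
D4: mem[0x05..0x08] <- [72 07 d1 54]
query mem[0x03]=0x07, mem[0x2d]=0x09, mem[0x05]=0x72, mem[0x0a]=0x93

MEM[0x03,0x2d,0x05,0x0a] = 07 09 72 93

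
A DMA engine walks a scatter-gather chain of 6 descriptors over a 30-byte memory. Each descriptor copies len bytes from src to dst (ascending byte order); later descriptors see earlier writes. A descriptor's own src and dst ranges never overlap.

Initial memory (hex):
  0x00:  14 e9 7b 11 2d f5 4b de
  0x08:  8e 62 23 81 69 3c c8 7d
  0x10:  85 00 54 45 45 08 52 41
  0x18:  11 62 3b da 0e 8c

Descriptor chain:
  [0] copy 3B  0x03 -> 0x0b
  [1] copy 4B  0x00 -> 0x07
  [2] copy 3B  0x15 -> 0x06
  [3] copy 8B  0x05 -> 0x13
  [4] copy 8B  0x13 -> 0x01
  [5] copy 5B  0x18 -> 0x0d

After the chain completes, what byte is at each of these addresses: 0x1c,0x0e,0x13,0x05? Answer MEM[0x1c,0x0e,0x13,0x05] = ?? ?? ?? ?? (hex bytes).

MEM[0x1c,0x0e,0x13,0x05] = 0e 11 f5 7b

D0: mem[0x0b..0x0d] <- [11 2d f5]
D1: mem[0x07..0x0a] <- [14 e9 7b 11]
D2: mem[0x06..0x08] <- [08 52 41]
D3: mem[0x13..0x1a] <- [f5 08 52 41 7b 11 11 2d]
D4: mem[0x01..0x08] <- [f5 08 52 41 7b 11 11 2d]
D5: mem[0x0d..0x11] <- [11 11 2d da 0e]
query mem[0x1c]=0x0e, mem[0x0e]=0x11, mem[0x13]=0xf5, mem[0x05]=0x7b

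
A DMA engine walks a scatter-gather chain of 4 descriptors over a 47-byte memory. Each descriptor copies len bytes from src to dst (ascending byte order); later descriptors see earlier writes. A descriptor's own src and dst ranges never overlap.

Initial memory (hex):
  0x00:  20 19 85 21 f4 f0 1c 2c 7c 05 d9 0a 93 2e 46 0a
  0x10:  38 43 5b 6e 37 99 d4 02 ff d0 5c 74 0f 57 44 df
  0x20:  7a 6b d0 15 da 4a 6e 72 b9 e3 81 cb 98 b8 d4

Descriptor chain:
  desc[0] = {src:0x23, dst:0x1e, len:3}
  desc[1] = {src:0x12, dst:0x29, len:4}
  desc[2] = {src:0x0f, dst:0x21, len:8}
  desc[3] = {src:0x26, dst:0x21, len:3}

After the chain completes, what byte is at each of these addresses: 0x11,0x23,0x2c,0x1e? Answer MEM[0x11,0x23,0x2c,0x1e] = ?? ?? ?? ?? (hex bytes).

D0: mem[0x1e..0x20] <- [15 da 4a]
D1: mem[0x29..0x2c] <- [5b 6e 37 99]
D2: mem[0x21..0x28] <- [0a 38 43 5b 6e 37 99 d4]
D3: mem[0x21..0x23] <- [37 99 d4]
query mem[0x11]=0x43, mem[0x23]=0xd4, mem[0x2c]=0x99, mem[0x1e]=0x15

MEM[0x11,0x23,0x2c,0x1e] = 43 d4 99 15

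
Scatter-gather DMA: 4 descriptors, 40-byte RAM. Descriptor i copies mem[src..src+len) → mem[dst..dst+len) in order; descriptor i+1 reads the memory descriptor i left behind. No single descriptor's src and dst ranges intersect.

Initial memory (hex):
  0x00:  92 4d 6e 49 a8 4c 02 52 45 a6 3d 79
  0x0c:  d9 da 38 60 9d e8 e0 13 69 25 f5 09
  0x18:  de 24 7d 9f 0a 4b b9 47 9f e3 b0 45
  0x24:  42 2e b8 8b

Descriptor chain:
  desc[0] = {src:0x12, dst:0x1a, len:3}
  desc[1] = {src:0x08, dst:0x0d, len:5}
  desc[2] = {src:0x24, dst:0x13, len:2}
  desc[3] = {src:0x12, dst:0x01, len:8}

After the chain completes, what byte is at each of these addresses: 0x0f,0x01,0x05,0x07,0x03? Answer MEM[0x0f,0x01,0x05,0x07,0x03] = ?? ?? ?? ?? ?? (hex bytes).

MEM[0x0f,0x01,0x05,0x07,0x03] = 3d e0 f5 de 2e

D0: mem[0x1a..0x1c] <- [e0 13 69]
D1: mem[0x0d..0x11] <- [45 a6 3d 79 d9]
D2: mem[0x13..0x14] <- [42 2e]
D3: mem[0x01..0x08] <- [e0 42 2e 25 f5 09 de 24]
query mem[0x0f]=0x3d, mem[0x01]=0xe0, mem[0x05]=0xf5, mem[0x07]=0xde, mem[0x03]=0x2e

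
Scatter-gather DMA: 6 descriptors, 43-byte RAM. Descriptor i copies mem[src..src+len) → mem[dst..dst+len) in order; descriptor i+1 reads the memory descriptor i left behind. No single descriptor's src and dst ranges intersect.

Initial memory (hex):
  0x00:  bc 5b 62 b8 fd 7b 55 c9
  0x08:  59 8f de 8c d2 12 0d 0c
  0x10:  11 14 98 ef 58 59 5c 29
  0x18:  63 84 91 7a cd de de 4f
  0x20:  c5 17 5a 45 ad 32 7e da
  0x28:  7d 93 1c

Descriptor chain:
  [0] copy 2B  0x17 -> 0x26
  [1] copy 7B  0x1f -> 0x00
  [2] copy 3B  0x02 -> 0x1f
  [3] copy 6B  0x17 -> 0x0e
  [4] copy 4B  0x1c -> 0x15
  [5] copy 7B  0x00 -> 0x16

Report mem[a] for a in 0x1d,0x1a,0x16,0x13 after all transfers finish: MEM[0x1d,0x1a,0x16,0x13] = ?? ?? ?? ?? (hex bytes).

MEM[0x1d,0x1a,0x16,0x13] = de 45 4f cd

D0: mem[0x26..0x27] <- [29 63]
D1: mem[0x00..0x06] <- [4f c5 17 5a 45 ad 32]
D2: mem[0x1f..0x21] <- [17 5a 45]
D3: mem[0x0e..0x13] <- [29 63 84 91 7a cd]
D4: mem[0x15..0x18] <- [cd de de 17]
D5: mem[0x16..0x1c] <- [4f c5 17 5a 45 ad 32]
query mem[0x1d]=0xde, mem[0x1a]=0x45, mem[0x16]=0x4f, mem[0x13]=0xcd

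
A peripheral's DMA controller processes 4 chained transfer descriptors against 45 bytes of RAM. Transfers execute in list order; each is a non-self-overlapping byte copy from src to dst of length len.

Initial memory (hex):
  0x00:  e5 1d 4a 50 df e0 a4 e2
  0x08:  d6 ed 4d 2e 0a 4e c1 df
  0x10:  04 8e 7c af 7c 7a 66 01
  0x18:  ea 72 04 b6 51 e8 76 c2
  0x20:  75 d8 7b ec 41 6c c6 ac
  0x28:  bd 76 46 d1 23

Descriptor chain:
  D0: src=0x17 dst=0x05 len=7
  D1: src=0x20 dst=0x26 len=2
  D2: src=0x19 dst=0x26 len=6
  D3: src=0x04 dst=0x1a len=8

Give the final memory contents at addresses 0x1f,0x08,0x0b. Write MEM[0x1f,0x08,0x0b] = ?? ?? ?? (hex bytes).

[0] 0x17->0x05 len=7 : 01 ea 72 04 b6 51 e8
[1] 0x20->0x26 len=2 : 75 d8
[2] 0x19->0x26 len=6 : 72 04 b6 51 e8 76
[3] 0x04->0x1a len=8 : df 01 ea 72 04 b6 51 e8
query mem[0x1f]=0xb6, mem[0x08]=0x04, mem[0x0b]=0xe8

MEM[0x1f,0x08,0x0b] = b6 04 e8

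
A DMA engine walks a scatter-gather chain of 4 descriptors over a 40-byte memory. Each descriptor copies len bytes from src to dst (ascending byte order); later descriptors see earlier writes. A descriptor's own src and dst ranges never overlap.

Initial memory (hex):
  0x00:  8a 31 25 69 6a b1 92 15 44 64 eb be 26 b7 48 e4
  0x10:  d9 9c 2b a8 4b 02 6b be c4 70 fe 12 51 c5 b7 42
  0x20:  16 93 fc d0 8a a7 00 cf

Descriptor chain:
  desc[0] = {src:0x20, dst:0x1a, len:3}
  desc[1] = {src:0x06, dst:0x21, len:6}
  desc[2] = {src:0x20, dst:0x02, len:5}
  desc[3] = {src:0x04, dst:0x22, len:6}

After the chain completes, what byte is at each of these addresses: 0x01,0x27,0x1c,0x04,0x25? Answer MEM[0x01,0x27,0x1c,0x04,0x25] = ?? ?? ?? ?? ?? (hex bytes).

  after D0: wrote 3B at 0x1a = 1693fc
  after D1: wrote 6B at 0x21 = 92154464ebbe
  after D2: wrote 5B at 0x02 = 1692154464
  after D3: wrote 6B at 0x22 = 154464154464
query mem[0x01]=0x31, mem[0x27]=0x64, mem[0x1c]=0xfc, mem[0x04]=0x15, mem[0x25]=0x15

MEM[0x01,0x27,0x1c,0x04,0x25] = 31 64 fc 15 15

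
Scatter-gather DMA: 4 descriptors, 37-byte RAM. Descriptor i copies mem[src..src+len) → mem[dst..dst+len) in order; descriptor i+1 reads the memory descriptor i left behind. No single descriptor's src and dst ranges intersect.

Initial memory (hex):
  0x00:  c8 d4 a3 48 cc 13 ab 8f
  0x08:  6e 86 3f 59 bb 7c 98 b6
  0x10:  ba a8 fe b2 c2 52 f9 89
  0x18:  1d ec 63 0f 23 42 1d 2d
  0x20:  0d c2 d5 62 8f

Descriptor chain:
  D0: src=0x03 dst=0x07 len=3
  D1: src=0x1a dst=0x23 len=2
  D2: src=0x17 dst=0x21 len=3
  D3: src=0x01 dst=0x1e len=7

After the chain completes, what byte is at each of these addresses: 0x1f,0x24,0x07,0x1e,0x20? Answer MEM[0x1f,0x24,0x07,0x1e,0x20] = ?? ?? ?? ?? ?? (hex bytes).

MEM[0x1f,0x24,0x07,0x1e,0x20] = a3 48 48 d4 48

D0: mem[0x07..0x09] <- [48 cc 13]
D1: mem[0x23..0x24] <- [63 0f]
D2: mem[0x21..0x23] <- [89 1d ec]
D3: mem[0x1e..0x24] <- [d4 a3 48 cc 13 ab 48]
query mem[0x1f]=0xa3, mem[0x24]=0x48, mem[0x07]=0x48, mem[0x1e]=0xd4, mem[0x20]=0x48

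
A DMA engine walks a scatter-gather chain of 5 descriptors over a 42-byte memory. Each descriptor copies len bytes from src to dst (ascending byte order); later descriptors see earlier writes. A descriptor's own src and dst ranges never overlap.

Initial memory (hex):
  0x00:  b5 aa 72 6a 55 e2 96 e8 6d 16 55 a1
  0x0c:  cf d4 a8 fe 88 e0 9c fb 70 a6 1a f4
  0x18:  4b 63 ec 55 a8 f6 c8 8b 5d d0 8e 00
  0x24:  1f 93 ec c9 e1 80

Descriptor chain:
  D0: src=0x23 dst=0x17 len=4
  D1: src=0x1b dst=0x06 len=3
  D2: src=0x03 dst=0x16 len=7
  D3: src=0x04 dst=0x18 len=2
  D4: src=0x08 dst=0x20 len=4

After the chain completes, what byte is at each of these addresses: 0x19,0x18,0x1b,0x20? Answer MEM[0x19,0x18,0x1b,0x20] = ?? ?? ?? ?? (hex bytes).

MEM[0x19,0x18,0x1b,0x20] = e2 55 f6 f6

[0] 0x23->0x17 len=4 : 00 1f 93 ec
[1] 0x1b->0x06 len=3 : 55 a8 f6
[2] 0x03->0x16 len=7 : 6a 55 e2 55 a8 f6 16
[3] 0x04->0x18 len=2 : 55 e2
[4] 0x08->0x20 len=4 : f6 16 55 a1
query mem[0x19]=0xe2, mem[0x18]=0x55, mem[0x1b]=0xf6, mem[0x20]=0xf6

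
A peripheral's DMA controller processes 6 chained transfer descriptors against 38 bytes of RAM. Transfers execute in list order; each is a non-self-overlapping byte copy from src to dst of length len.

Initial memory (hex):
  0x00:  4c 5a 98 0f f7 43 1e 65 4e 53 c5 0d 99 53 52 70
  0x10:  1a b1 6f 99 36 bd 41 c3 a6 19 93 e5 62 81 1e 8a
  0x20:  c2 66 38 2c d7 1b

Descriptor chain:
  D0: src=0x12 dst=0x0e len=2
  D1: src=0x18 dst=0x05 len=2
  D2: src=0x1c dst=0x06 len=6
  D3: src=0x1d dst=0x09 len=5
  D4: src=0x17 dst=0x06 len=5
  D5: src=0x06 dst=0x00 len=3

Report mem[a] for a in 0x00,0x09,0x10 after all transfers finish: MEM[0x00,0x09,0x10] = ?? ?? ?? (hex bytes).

MEM[0x00,0x09,0x10] = c3 93 1a

  after D0: wrote 2B at 0x0e = 6f99
  after D1: wrote 2B at 0x05 = a619
  after D2: wrote 6B at 0x06 = 62811e8ac266
  after D3: wrote 5B at 0x09 = 811e8ac266
  after D4: wrote 5B at 0x06 = c3a61993e5
  after D5: wrote 3B at 0x00 = c3a619
query mem[0x00]=0xc3, mem[0x09]=0x93, mem[0x10]=0x1a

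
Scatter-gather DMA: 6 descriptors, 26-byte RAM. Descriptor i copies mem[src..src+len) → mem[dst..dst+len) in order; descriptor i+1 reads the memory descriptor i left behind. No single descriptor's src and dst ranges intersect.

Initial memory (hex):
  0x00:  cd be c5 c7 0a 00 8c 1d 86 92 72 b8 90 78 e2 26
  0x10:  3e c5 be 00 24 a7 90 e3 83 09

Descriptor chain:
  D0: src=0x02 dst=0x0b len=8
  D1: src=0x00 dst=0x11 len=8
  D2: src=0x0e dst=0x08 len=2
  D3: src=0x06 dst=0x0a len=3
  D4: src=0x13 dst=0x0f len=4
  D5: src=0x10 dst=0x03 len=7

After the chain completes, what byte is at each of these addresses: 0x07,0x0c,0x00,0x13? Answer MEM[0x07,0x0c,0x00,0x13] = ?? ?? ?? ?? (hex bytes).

MEM[0x07,0x0c,0x00,0x13] = c7 00 cd c5

D0: mem[0x0b..0x12] <- [c5 c7 0a 00 8c 1d 86 92]
D1: mem[0x11..0x18] <- [cd be c5 c7 0a 00 8c 1d]
D2: mem[0x08..0x09] <- [00 8c]
D3: mem[0x0a..0x0c] <- [8c 1d 00]
D4: mem[0x0f..0x12] <- [c5 c7 0a 00]
D5: mem[0x03..0x09] <- [c7 0a 00 c5 c7 0a 00]
query mem[0x07]=0xc7, mem[0x0c]=0x00, mem[0x00]=0xcd, mem[0x13]=0xc5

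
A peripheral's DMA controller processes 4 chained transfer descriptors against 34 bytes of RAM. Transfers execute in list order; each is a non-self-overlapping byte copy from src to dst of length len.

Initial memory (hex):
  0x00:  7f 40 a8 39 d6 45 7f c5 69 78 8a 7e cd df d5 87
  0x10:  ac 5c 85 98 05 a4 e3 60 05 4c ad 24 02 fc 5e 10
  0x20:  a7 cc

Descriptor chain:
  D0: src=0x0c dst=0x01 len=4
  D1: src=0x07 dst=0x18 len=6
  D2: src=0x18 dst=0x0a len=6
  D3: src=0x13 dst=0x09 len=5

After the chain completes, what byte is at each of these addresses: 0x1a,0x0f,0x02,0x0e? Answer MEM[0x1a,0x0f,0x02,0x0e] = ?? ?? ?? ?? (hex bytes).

MEM[0x1a,0x0f,0x02,0x0e] = 78 cd df 7e

#0 dst[0x01+4] := {0xcd,0xdf,0xd5,0x87}
#1 dst[0x18+6] := {0xc5,0x69,0x78,0x8a,0x7e,0xcd}
#2 dst[0x0a+6] := {0xc5,0x69,0x78,0x8a,0x7e,0xcd}
#3 dst[0x09+5] := {0x98,0x05,0xa4,0xe3,0x60}
query mem[0x1a]=0x78, mem[0x0f]=0xcd, mem[0x02]=0xdf, mem[0x0e]=0x7e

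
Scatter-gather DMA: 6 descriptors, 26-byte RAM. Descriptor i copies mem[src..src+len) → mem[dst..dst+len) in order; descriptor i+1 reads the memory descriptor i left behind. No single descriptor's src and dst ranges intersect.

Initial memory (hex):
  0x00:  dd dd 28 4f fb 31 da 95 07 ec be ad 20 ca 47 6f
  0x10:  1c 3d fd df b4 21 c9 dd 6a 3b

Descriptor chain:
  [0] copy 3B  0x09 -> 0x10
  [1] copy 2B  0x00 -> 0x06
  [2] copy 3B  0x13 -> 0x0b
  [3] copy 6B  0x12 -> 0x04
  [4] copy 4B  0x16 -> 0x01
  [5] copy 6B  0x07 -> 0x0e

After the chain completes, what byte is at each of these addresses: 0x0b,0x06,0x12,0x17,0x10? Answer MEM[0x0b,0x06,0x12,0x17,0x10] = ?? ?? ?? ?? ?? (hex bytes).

MEM[0x0b,0x06,0x12,0x17,0x10] = df b4 df dd dd

#0 dst[0x10+3] := {0xec,0xbe,0xad}
#1 dst[0x06+2] := {0xdd,0xdd}
#2 dst[0x0b+3] := {0xdf,0xb4,0x21}
#3 dst[0x04+6] := {0xad,0xdf,0xb4,0x21,0xc9,0xdd}
#4 dst[0x01+4] := {0xc9,0xdd,0x6a,0x3b}
#5 dst[0x0e+6] := {0x21,0xc9,0xdd,0xbe,0xdf,0xb4}
query mem[0x0b]=0xdf, mem[0x06]=0xb4, mem[0x12]=0xdf, mem[0x17]=0xdd, mem[0x10]=0xdd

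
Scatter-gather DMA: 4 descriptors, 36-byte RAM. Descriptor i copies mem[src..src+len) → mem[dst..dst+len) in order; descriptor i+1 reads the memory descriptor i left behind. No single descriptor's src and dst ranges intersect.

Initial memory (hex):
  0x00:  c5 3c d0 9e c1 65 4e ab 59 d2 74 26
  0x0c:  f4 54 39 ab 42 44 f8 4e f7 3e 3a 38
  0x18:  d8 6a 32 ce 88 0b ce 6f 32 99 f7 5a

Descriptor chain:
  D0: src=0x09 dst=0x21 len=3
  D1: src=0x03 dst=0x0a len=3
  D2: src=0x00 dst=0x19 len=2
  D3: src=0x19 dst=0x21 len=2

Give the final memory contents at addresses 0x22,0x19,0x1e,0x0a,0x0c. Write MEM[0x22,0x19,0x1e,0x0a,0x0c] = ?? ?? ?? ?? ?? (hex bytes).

  after D0: wrote 3B at 0x21 = d27426
  after D1: wrote 3B at 0x0a = 9ec165
  after D2: wrote 2B at 0x19 = c53c
  after D3: wrote 2B at 0x21 = c53c
query mem[0x22]=0x3c, mem[0x19]=0xc5, mem[0x1e]=0xce, mem[0x0a]=0x9e, mem[0x0c]=0x65

MEM[0x22,0x19,0x1e,0x0a,0x0c] = 3c c5 ce 9e 65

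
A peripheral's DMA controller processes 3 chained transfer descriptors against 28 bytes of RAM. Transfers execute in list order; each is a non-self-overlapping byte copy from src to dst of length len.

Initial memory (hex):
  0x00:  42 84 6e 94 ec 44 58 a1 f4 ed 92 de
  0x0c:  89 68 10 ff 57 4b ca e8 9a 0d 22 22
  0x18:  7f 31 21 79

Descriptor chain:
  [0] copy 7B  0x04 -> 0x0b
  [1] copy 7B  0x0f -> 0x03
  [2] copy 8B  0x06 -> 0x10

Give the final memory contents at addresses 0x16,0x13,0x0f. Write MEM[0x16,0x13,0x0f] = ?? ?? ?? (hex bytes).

MEM[0x16,0x13,0x0f] = 44 0d f4

#0 dst[0x0b+7] := {0xec,0x44,0x58,0xa1,0xf4,0xed,0x92}
#1 dst[0x03+7] := {0xf4,0xed,0x92,0xca,0xe8,0x9a,0x0d}
#2 dst[0x10+8] := {0xca,0xe8,0x9a,0x0d,0x92,0xec,0x44,0x58}
query mem[0x16]=0x44, mem[0x13]=0x0d, mem[0x0f]=0xf4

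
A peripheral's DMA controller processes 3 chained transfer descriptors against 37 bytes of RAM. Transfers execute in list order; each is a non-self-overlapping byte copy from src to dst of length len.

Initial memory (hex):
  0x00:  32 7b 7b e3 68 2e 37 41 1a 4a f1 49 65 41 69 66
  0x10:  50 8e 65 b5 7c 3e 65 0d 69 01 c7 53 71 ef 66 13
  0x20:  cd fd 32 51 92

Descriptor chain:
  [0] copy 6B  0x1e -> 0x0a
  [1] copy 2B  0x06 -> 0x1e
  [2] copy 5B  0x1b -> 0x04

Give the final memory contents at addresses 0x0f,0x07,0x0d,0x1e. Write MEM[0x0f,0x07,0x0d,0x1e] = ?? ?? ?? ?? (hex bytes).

MEM[0x0f,0x07,0x0d,0x1e] = 51 37 fd 37

#0 dst[0x0a+6] := {0x66,0x13,0xcd,0xfd,0x32,0x51}
#1 dst[0x1e+2] := {0x37,0x41}
#2 dst[0x04+5] := {0x53,0x71,0xef,0x37,0x41}
query mem[0x0f]=0x51, mem[0x07]=0x37, mem[0x0d]=0xfd, mem[0x1e]=0x37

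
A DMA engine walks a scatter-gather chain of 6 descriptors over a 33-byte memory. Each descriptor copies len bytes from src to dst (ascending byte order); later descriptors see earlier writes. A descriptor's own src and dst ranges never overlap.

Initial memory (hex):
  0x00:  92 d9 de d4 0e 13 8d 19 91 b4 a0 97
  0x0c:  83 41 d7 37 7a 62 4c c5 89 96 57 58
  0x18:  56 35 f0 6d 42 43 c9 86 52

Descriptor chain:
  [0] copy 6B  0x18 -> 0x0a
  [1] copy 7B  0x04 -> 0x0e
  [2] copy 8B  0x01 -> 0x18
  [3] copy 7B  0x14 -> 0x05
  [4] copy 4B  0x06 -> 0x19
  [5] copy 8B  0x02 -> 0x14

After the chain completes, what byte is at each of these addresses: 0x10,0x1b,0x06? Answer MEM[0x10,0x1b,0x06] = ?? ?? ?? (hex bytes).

MEM[0x10,0x1b,0x06] = 8d d9 96

[0] 0x18->0x0a len=6 : 56 35 f0 6d 42 43
[1] 0x04->0x0e len=7 : 0e 13 8d 19 91 b4 56
[2] 0x01->0x18 len=8 : d9 de d4 0e 13 8d 19 91
[3] 0x14->0x05 len=7 : 56 96 57 58 d9 de d4
[4] 0x06->0x19 len=4 : 96 57 58 d9
[5] 0x02->0x14 len=8 : de d4 0e 56 96 57 58 d9
query mem[0x10]=0x8d, mem[0x1b]=0xd9, mem[0x06]=0x96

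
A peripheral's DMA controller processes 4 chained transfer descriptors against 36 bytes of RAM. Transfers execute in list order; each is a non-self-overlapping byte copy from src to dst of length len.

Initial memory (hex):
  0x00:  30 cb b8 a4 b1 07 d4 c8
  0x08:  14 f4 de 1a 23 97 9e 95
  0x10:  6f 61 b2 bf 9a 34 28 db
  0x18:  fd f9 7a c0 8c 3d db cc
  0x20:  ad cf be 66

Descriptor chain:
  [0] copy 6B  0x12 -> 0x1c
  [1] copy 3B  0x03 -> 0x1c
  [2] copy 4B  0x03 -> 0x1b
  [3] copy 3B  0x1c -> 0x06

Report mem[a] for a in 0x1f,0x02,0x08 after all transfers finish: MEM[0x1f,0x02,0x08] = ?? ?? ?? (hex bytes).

MEM[0x1f,0x02,0x08] = 34 b8 d4

[0] 0x12->0x1c len=6 : b2 bf 9a 34 28 db
[1] 0x03->0x1c len=3 : a4 b1 07
[2] 0x03->0x1b len=4 : a4 b1 07 d4
[3] 0x1c->0x06 len=3 : b1 07 d4
query mem[0x1f]=0x34, mem[0x02]=0xb8, mem[0x08]=0xd4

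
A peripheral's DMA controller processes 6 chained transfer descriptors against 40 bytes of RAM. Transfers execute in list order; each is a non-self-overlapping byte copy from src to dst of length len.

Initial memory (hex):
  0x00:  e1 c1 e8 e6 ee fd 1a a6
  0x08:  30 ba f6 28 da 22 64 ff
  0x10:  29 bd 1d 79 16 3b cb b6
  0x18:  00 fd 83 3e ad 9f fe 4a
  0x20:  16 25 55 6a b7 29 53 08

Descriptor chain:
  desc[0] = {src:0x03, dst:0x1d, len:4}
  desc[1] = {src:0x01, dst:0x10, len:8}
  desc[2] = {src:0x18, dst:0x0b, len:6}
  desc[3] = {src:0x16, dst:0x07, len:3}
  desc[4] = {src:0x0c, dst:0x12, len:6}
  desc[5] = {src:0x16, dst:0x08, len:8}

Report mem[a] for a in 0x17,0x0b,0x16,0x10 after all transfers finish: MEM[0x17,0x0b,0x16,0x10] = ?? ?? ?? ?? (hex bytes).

[0] 0x03->0x1d len=4 : e6 ee fd 1a
[1] 0x01->0x10 len=8 : c1 e8 e6 ee fd 1a a6 30
[2] 0x18->0x0b len=6 : 00 fd 83 3e ad e6
[3] 0x16->0x07 len=3 : a6 30 00
[4] 0x0c->0x12 len=6 : fd 83 3e ad e6 e8
[5] 0x16->0x08 len=8 : e6 e8 00 fd 83 3e ad e6
query mem[0x17]=0xe8, mem[0x0b]=0xfd, mem[0x16]=0xe6, mem[0x10]=0xe6

MEM[0x17,0x0b,0x16,0x10] = e8 fd e6 e6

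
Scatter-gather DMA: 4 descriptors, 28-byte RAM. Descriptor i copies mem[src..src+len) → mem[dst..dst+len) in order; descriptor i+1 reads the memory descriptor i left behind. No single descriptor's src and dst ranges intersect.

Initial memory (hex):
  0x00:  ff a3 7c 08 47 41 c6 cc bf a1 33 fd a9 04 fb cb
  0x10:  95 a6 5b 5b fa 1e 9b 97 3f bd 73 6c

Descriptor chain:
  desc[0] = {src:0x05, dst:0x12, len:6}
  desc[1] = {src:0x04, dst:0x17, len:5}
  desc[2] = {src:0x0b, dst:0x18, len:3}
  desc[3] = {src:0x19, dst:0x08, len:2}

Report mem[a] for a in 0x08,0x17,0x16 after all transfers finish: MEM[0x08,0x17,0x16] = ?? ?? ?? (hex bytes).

MEM[0x08,0x17,0x16] = a9 47 a1

#0 dst[0x12+6] := {0x41,0xc6,0xcc,0xbf,0xa1,0x33}
#1 dst[0x17+5] := {0x47,0x41,0xc6,0xcc,0xbf}
#2 dst[0x18+3] := {0xfd,0xa9,0x04}
#3 dst[0x08+2] := {0xa9,0x04}
query mem[0x08]=0xa9, mem[0x17]=0x47, mem[0x16]=0xa1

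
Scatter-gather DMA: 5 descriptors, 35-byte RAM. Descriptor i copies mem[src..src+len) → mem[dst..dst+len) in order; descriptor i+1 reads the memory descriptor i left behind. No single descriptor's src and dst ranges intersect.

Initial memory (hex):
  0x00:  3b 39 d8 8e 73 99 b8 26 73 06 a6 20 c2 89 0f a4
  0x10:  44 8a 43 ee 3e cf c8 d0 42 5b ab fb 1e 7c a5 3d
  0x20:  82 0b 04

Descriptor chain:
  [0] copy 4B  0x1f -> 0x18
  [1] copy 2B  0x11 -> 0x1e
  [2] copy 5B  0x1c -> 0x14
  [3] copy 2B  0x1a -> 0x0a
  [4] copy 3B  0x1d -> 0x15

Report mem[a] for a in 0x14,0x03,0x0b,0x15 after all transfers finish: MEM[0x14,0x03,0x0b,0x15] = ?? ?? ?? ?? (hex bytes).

[0] 0x1f->0x18 len=4 : 3d 82 0b 04
[1] 0x11->0x1e len=2 : 8a 43
[2] 0x1c->0x14 len=5 : 1e 7c 8a 43 82
[3] 0x1a->0x0a len=2 : 0b 04
[4] 0x1d->0x15 len=3 : 7c 8a 43
query mem[0x14]=0x1e, mem[0x03]=0x8e, mem[0x0b]=0x04, mem[0x15]=0x7c

MEM[0x14,0x03,0x0b,0x15] = 1e 8e 04 7c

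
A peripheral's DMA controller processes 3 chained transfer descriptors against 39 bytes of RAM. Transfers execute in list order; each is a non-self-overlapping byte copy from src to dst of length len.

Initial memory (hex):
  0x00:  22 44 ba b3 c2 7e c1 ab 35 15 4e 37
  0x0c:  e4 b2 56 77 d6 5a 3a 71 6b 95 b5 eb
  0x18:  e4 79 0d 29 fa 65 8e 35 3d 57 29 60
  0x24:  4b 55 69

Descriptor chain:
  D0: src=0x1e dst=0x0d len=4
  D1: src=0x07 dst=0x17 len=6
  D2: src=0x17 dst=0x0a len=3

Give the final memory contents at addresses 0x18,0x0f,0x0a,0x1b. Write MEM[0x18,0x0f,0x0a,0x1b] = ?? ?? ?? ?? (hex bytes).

MEM[0x18,0x0f,0x0a,0x1b] = 35 3d ab 37

[0] 0x1e->0x0d len=4 : 8e 35 3d 57
[1] 0x07->0x17 len=6 : ab 35 15 4e 37 e4
[2] 0x17->0x0a len=3 : ab 35 15
query mem[0x18]=0x35, mem[0x0f]=0x3d, mem[0x0a]=0xab, mem[0x1b]=0x37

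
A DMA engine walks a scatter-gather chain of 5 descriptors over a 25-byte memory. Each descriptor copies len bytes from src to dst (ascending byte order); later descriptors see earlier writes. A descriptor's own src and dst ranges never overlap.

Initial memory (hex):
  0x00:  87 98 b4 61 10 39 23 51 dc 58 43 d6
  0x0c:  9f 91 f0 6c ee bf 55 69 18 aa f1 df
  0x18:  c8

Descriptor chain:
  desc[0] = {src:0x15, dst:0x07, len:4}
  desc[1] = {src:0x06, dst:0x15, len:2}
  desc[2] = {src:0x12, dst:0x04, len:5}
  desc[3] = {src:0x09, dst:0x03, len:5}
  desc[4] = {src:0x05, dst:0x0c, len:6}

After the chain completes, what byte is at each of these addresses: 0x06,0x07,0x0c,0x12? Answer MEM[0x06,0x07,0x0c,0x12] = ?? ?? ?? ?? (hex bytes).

MEM[0x06,0x07,0x0c,0x12] = 9f 91 d6 55

#0 dst[0x07+4] := {0xaa,0xf1,0xdf,0xc8}
#1 dst[0x15+2] := {0x23,0xaa}
#2 dst[0x04+5] := {0x55,0x69,0x18,0x23,0xaa}
#3 dst[0x03+5] := {0xdf,0xc8,0xd6,0x9f,0x91}
#4 dst[0x0c+6] := {0xd6,0x9f,0x91,0xaa,0xdf,0xc8}
query mem[0x06]=0x9f, mem[0x07]=0x91, mem[0x0c]=0xd6, mem[0x12]=0x55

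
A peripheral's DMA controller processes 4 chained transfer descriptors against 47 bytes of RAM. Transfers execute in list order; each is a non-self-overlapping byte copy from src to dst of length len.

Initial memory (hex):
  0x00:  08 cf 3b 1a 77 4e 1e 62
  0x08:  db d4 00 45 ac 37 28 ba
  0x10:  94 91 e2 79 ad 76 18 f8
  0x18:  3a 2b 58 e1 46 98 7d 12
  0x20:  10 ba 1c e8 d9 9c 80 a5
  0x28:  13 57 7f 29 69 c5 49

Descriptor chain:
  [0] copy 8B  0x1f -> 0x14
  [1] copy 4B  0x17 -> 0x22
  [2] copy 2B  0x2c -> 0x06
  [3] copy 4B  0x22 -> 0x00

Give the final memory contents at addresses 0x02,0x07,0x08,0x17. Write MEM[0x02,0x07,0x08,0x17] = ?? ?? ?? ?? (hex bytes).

MEM[0x02,0x07,0x08,0x17] = d9 c5 db 1c

#0 dst[0x14+8] := {0x12,0x10,0xba,0x1c,0xe8,0xd9,0x9c,0x80}
#1 dst[0x22+4] := {0x1c,0xe8,0xd9,0x9c}
#2 dst[0x06+2] := {0x69,0xc5}
#3 dst[0x00+4] := {0x1c,0xe8,0xd9,0x9c}
query mem[0x02]=0xd9, mem[0x07]=0xc5, mem[0x08]=0xdb, mem[0x17]=0x1c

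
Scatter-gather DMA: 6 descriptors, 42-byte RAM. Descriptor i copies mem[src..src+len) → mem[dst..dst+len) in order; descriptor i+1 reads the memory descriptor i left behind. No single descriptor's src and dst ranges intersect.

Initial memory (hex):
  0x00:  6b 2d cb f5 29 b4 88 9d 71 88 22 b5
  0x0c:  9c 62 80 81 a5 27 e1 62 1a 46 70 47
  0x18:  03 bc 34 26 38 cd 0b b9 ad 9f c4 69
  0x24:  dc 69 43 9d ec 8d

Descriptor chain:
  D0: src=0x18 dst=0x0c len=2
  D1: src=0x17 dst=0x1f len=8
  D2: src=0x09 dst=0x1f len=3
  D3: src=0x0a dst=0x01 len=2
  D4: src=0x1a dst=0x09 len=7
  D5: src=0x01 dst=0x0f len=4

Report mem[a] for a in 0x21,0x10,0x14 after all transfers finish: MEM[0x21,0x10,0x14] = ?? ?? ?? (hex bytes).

MEM[0x21,0x10,0x14] = b5 b5 1a

[0] 0x18->0x0c len=2 : 03 bc
[1] 0x17->0x1f len=8 : 47 03 bc 34 26 38 cd 0b
[2] 0x09->0x1f len=3 : 88 22 b5
[3] 0x0a->0x01 len=2 : 22 b5
[4] 0x1a->0x09 len=7 : 34 26 38 cd 0b 88 22
[5] 0x01->0x0f len=4 : 22 b5 f5 29
query mem[0x21]=0xb5, mem[0x10]=0xb5, mem[0x14]=0x1a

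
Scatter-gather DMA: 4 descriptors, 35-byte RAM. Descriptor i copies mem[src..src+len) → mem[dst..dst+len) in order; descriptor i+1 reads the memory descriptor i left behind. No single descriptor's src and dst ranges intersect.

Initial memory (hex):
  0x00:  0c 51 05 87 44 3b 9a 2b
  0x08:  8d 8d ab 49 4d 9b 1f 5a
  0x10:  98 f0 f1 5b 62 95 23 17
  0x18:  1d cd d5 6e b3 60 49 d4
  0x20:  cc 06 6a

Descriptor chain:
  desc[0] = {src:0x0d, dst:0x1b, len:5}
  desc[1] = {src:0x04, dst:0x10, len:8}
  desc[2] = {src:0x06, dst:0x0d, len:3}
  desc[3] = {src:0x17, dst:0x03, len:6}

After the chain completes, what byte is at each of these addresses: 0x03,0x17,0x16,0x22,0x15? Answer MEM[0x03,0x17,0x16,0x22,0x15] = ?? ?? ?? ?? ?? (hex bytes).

  after D0: wrote 5B at 0x1b = 9b1f5a98f0
  after D1: wrote 8B at 0x10 = 443b9a2b8d8dab49
  after D2: wrote 3B at 0x0d = 9a2b8d
  after D3: wrote 6B at 0x03 = 491dcdd59b1f
query mem[0x03]=0x49, mem[0x17]=0x49, mem[0x16]=0xab, mem[0x22]=0x6a, mem[0x15]=0x8d

MEM[0x03,0x17,0x16,0x22,0x15] = 49 49 ab 6a 8d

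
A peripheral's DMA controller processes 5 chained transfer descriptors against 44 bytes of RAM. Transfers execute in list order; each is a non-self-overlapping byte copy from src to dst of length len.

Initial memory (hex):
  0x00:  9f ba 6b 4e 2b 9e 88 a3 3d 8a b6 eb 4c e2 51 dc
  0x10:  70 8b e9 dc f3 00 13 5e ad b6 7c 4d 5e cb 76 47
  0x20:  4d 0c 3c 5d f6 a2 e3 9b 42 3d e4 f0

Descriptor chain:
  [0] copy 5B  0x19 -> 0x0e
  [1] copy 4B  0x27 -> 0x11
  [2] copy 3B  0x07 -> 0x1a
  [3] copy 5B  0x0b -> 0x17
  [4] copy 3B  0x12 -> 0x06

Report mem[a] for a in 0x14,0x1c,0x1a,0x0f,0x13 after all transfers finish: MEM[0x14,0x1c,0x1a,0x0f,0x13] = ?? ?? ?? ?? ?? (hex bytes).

MEM[0x14,0x1c,0x1a,0x0f,0x13] = e4 8a b6 7c 3d

[0] 0x19->0x0e len=5 : b6 7c 4d 5e cb
[1] 0x27->0x11 len=4 : 9b 42 3d e4
[2] 0x07->0x1a len=3 : a3 3d 8a
[3] 0x0b->0x17 len=5 : eb 4c e2 b6 7c
[4] 0x12->0x06 len=3 : 42 3d e4
query mem[0x14]=0xe4, mem[0x1c]=0x8a, mem[0x1a]=0xb6, mem[0x0f]=0x7c, mem[0x13]=0x3d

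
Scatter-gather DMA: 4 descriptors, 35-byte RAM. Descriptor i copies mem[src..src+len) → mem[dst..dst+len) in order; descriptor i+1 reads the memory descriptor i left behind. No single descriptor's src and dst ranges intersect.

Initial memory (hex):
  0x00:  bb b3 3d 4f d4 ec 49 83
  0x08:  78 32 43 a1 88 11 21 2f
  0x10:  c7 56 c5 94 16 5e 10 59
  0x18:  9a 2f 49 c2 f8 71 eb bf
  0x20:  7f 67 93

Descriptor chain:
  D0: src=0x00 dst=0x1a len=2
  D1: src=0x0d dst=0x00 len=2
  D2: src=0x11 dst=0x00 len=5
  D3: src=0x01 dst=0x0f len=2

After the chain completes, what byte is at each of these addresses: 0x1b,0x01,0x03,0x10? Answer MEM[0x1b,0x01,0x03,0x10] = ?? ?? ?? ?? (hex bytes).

  after D0: wrote 2B at 0x1a = bbb3
  after D1: wrote 2B at 0x00 = 1121
  after D2: wrote 5B at 0x00 = 56c594165e
  after D3: wrote 2B at 0x0f = c594
query mem[0x1b]=0xb3, mem[0x01]=0xc5, mem[0x03]=0x16, mem[0x10]=0x94

MEM[0x1b,0x01,0x03,0x10] = b3 c5 16 94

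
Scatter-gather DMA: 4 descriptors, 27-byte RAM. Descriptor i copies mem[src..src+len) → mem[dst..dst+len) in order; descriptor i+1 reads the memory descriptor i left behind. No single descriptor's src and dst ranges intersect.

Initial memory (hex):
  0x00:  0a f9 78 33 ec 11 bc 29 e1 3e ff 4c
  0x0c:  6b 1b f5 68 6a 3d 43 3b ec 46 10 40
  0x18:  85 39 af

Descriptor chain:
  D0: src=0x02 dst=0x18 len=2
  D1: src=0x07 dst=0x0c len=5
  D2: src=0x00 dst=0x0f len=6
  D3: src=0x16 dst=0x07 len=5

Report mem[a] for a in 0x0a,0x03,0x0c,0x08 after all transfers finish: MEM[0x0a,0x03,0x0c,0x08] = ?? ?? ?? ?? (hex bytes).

[0] 0x02->0x18 len=2 : 78 33
[1] 0x07->0x0c len=5 : 29 e1 3e ff 4c
[2] 0x00->0x0f len=6 : 0a f9 78 33 ec 11
[3] 0x16->0x07 len=5 : 10 40 78 33 af
query mem[0x0a]=0x33, mem[0x03]=0x33, mem[0x0c]=0x29, mem[0x08]=0x40

MEM[0x0a,0x03,0x0c,0x08] = 33 33 29 40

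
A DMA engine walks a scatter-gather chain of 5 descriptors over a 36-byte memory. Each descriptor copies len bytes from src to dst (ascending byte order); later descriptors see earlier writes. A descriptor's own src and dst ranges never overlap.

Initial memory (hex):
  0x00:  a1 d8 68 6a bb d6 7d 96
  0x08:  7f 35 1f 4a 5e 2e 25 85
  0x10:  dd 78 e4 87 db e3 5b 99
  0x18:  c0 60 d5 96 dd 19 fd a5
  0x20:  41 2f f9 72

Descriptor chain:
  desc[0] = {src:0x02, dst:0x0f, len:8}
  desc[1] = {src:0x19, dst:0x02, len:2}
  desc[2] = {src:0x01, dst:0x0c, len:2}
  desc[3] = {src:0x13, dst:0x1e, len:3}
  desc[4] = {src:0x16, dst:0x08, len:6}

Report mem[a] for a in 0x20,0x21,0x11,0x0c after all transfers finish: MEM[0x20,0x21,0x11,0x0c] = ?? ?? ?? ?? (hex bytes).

MEM[0x20,0x21,0x11,0x0c] = 7f 2f bb d5

D0: mem[0x0f..0x16] <- [68 6a bb d6 7d 96 7f 35]
D1: mem[0x02..0x03] <- [60 d5]
D2: mem[0x0c..0x0d] <- [d8 60]
D3: mem[0x1e..0x20] <- [7d 96 7f]
D4: mem[0x08..0x0d] <- [35 99 c0 60 d5 96]
query mem[0x20]=0x7f, mem[0x21]=0x2f, mem[0x11]=0xbb, mem[0x0c]=0xd5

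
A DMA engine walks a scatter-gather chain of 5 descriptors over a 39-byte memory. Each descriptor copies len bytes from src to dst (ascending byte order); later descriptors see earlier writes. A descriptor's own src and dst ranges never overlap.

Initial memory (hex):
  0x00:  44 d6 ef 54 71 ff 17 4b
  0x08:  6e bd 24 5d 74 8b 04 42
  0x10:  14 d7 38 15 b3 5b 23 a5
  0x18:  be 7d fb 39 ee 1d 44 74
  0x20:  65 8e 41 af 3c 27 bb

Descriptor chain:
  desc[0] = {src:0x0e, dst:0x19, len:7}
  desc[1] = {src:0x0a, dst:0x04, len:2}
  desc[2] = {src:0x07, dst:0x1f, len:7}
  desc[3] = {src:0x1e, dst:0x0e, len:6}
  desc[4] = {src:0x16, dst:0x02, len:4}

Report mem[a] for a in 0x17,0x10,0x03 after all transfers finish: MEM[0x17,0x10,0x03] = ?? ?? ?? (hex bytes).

MEM[0x17,0x10,0x03] = a5 6e a5

  after D0: wrote 7B at 0x19 = 044214d73815b3
  after D1: wrote 2B at 0x04 = 245d
  after D2: wrote 7B at 0x1f = 4b6ebd245d748b
  after D3: wrote 6B at 0x0e = 154b6ebd245d
  after D4: wrote 4B at 0x02 = 23a5be04
query mem[0x17]=0xa5, mem[0x10]=0x6e, mem[0x03]=0xa5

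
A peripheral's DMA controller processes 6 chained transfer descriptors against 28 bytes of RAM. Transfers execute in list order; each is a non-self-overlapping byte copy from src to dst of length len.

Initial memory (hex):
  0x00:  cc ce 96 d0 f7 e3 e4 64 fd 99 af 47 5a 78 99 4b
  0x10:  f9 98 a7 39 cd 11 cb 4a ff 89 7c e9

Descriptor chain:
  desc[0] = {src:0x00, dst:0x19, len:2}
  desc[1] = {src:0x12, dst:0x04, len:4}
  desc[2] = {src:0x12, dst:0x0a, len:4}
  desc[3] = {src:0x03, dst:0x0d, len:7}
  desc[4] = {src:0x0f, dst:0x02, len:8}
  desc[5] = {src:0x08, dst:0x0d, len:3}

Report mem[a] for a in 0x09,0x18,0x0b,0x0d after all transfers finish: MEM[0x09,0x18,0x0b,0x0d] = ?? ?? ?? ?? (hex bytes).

MEM[0x09,0x18,0x0b,0x0d] = cb ff 39 11

D0: mem[0x19..0x1a] <- [cc ce]
D1: mem[0x04..0x07] <- [a7 39 cd 11]
D2: mem[0x0a..0x0d] <- [a7 39 cd 11]
D3: mem[0x0d..0x13] <- [d0 a7 39 cd 11 fd 99]
D4: mem[0x02..0x09] <- [39 cd 11 fd 99 cd 11 cb]
D5: mem[0x0d..0x0f] <- [11 cb a7]
query mem[0x09]=0xcb, mem[0x18]=0xff, mem[0x0b]=0x39, mem[0x0d]=0x11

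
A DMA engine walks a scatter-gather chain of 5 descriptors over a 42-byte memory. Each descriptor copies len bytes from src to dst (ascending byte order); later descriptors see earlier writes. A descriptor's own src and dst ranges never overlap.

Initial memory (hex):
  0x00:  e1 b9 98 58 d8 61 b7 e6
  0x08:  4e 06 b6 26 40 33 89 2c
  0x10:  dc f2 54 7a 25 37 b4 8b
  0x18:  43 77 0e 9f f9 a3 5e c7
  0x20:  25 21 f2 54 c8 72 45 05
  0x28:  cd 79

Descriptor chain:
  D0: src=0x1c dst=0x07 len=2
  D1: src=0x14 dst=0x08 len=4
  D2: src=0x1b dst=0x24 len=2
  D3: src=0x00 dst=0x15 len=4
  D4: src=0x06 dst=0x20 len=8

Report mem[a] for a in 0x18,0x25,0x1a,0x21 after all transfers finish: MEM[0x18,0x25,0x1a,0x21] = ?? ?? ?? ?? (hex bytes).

D0: mem[0x07..0x08] <- [f9 a3]
D1: mem[0x08..0x0b] <- [25 37 b4 8b]
D2: mem[0x24..0x25] <- [9f f9]
D3: mem[0x15..0x18] <- [e1 b9 98 58]
D4: mem[0x20..0x27] <- [b7 f9 25 37 b4 8b 40 33]
query mem[0x18]=0x58, mem[0x25]=0x8b, mem[0x1a]=0x0e, mem[0x21]=0xf9

MEM[0x18,0x25,0x1a,0x21] = 58 8b 0e f9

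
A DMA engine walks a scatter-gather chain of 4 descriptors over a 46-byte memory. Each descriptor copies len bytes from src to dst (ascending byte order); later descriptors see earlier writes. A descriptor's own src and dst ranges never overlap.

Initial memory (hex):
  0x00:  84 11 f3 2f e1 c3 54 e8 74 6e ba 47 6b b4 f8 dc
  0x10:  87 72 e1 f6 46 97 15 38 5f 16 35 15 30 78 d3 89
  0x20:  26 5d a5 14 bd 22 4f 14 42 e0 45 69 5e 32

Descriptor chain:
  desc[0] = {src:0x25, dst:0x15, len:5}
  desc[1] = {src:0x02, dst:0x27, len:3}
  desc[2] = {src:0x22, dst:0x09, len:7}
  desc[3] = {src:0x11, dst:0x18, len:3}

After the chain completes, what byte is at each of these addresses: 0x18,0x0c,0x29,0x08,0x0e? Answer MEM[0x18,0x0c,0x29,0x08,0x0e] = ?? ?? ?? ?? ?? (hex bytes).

MEM[0x18,0x0c,0x29,0x08,0x0e] = 72 22 e1 74 f3

#0 dst[0x15+5] := {0x22,0x4f,0x14,0x42,0xe0}
#1 dst[0x27+3] := {0xf3,0x2f,0xe1}
#2 dst[0x09+7] := {0xa5,0x14,0xbd,0x22,0x4f,0xf3,0x2f}
#3 dst[0x18+3] := {0x72,0xe1,0xf6}
query mem[0x18]=0x72, mem[0x0c]=0x22, mem[0x29]=0xe1, mem[0x08]=0x74, mem[0x0e]=0xf3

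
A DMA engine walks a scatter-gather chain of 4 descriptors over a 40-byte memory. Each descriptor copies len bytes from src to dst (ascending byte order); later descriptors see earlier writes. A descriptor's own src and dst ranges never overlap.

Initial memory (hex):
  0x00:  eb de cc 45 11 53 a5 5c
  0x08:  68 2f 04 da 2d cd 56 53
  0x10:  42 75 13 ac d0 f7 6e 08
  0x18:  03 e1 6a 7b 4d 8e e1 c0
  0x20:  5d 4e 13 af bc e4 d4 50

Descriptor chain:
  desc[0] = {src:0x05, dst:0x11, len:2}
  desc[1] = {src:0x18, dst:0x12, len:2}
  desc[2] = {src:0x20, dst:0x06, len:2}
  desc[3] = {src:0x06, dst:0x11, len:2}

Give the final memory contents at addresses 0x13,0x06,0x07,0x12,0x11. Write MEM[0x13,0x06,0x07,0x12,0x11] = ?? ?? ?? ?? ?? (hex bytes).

  after D0: wrote 2B at 0x11 = 53a5
  after D1: wrote 2B at 0x12 = 03e1
  after D2: wrote 2B at 0x06 = 5d4e
  after D3: wrote 2B at 0x11 = 5d4e
query mem[0x13]=0xe1, mem[0x06]=0x5d, mem[0x07]=0x4e, mem[0x12]=0x4e, mem[0x11]=0x5d

MEM[0x13,0x06,0x07,0x12,0x11] = e1 5d 4e 4e 5d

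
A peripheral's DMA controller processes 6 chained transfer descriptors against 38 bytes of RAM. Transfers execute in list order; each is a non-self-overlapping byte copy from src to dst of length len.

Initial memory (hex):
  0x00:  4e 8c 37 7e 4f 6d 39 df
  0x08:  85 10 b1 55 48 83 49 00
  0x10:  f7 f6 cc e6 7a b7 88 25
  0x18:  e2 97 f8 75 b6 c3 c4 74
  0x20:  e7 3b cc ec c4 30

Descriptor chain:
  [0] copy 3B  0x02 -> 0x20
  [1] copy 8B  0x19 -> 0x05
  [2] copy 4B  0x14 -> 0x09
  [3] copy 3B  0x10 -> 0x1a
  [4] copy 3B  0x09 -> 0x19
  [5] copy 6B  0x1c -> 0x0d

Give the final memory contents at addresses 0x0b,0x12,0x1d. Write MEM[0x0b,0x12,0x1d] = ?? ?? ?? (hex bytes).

MEM[0x0b,0x12,0x1d] = 88 7e c3

#0 dst[0x20+3] := {0x37,0x7e,0x4f}
#1 dst[0x05+8] := {0x97,0xf8,0x75,0xb6,0xc3,0xc4,0x74,0x37}
#2 dst[0x09+4] := {0x7a,0xb7,0x88,0x25}
#3 dst[0x1a+3] := {0xf7,0xf6,0xcc}
#4 dst[0x19+3] := {0x7a,0xb7,0x88}
#5 dst[0x0d+6] := {0xcc,0xc3,0xc4,0x74,0x37,0x7e}
query mem[0x0b]=0x88, mem[0x12]=0x7e, mem[0x1d]=0xc3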